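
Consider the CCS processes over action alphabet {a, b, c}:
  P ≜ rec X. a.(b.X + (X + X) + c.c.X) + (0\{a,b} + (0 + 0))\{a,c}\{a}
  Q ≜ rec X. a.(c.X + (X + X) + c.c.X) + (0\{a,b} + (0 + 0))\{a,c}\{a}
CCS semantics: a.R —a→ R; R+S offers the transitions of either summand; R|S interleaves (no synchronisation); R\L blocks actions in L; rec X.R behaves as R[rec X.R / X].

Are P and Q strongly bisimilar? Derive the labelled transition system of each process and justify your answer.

LTS(P): 3 reachable states
  s0 = rec X. a.(b.X + (X + X) + c.c.X) + (0\{a,b} + (0 + 0))\{a,c}\{a} has moves —a→ s1
  s1 = b.(rec X. a.(b.X + (X + X) + c.c.X) + (0\{a,b} + (0 + 0))\{a,c}\{a}) + ((rec X. a.(b.X + (X + X) + c.c.X) + (0\{a,b} + (0 + 0))\{a,c}\{a}) + (rec X. a.(b.X + (X + X) + c.c.X) + (0\{a,b} + (0 + 0))\{a,c}\{a})) + c.c.(rec X. a.(b.X + (X + X) + c.c.X) + (0\{a,b} + (0 + 0))\{a,c}\{a}) has moves —a→ s1, —b→ s0, —c→ s2
  s2 = c.(rec X. a.(b.X + (X + X) + c.c.X) + (0\{a,b} + (0 + 0))\{a,c}\{a}) has moves —c→ s0
LTS(Q): 3 reachable states
  t0 = rec X. a.(c.X + (X + X) + c.c.X) + (0\{a,b} + (0 + 0))\{a,c}\{a} has moves —a→ t1
  t1 = c.(rec X. a.(c.X + (X + X) + c.c.X) + (0\{a,b} + (0 + 0))\{a,c}\{a}) + ((rec X. a.(c.X + (X + X) + c.c.X) + (0\{a,b} + (0 + 0))\{a,c}\{a}) + (rec X. a.(c.X + (X + X) + c.c.X) + (0\{a,b} + (0 + 0))\{a,c}\{a})) + c.c.(rec X. a.(c.X + (X + X) + c.c.X) + (0\{a,b} + (0 + 0))\{a,c}\{a}) has moves —a→ t1, —c→ t0, —c→ t2
  t2 = c.(rec X. a.(c.X + (X + X) + c.c.X) + (0\{a,b} + (0 + 0))\{a,c}\{a}) has moves —c→ t0
Coarsest stable partition (strong bisimilarity classes):
  B0 = {s0}
  B1 = {s1}
  B2 = {s2}
  B3 = {t0}
  B4 = {t1}
  B5 = {t2}
s0 ∈ B0, t0 ∈ B3 → different blocks

P ≁ Q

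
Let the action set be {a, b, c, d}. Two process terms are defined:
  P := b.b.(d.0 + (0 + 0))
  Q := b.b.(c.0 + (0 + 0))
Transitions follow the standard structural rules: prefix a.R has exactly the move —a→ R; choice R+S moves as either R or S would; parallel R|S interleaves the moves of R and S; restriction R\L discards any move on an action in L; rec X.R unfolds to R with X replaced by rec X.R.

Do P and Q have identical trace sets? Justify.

LTS(P): 4 reachable states
  u0 = b.b.(d.0 + (0 + 0)) :: ··b··> u1
  u1 = b.(d.0 + (0 + 0)) :: ··b··> u2
  u2 = d.0 + (0 + 0) :: ··d··> u3
  u3 = 0 :: ·
LTS(Q): 4 reachable states
  v0 = b.b.(c.0 + (0 + 0)) :: ··b··> v1
  v1 = b.(c.0 + (0 + 0)) :: ··b··> v2
  v2 = c.0 + (0 + 0) :: ··c··> v3
  v3 = 0 :: ·
Executing bbd from P (initial set {u0}):
  step 1 (b): {u1}
  step 2 (b): {u2}
  step 3 (d): {u3}
  ✓ P
Executing bbd from Q (initial set {v0}):
  step 1 (b): {v1}
  step 2 (b): {v2}
  step 3 (d): ∅ (Q stuck)

trace-distinct — witness ⟨bbd⟩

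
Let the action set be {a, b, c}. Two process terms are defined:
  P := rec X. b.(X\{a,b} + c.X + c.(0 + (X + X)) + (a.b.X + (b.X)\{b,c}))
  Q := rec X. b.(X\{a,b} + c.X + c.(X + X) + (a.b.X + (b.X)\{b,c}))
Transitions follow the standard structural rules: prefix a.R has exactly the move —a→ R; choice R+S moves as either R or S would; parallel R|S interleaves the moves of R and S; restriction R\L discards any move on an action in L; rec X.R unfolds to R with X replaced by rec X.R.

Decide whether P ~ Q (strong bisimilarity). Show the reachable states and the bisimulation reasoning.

LTS(P): 4 reachable states
  u0 = rec X. b.(X\{a,b} + c.X + c.(0 + (X + X)) + (a.b.X + (b.X)\{b,c})) → =b=> u1
  u1 = (rec X. b.(X\{a,b} + c.X + c.(0 + (X + X)) + (a.b.X + (b.X)\{b,c})))\{a,b} + c.(rec X. b.(X\{a,b} + c.X + c.(0 + (X + X)) + (a.b.X + (b.X)\{b,c}))) + c.(0 + ((rec X. b.(X\{a,b} + c.X + c.(0 + (X + X)) + (a.b.X + (b.X)\{b,c}))) + (rec X. b.(X\{a,b} + c.X + c.(0 + (X + X)) + (a.b.X + (b.X)\{b,c}))))) + (a.b.(rec X. b.(X\{a,b} + c.X + c.(0 + (X + X)) + (a.b.X + (b.X)\{b,c}))) + (b.(rec X. b.(X\{a,b} + c.X + c.(0 + (X + X)) + (a.b.X + (b.X)\{b,c}))))\{b,c}) → =a=> u2, =c=> u0, =c=> u3
  u2 = b.(rec X. b.(X\{a,b} + c.X + c.(0 + (X + X)) + (a.b.X + (b.X)\{b,c}))) → =b=> u0
  u3 = 0 + ((rec X. b.(X\{a,b} + c.X + c.(0 + (X + X)) + (a.b.X + (b.X)\{b,c}))) + (rec X. b.(X\{a,b} + c.X + c.(0 + (X + X)) + (a.b.X + (b.X)\{b,c})))) → =b=> u1
LTS(Q): 4 reachable states
  v0 = rec X. b.(X\{a,b} + c.X + c.(X + X) + (a.b.X + (b.X)\{b,c})) → =b=> v1
  v1 = (rec X. b.(X\{a,b} + c.X + c.(X + X) + (a.b.X + (b.X)\{b,c})))\{a,b} + c.(rec X. b.(X\{a,b} + c.X + c.(X + X) + (a.b.X + (b.X)\{b,c}))) + c.((rec X. b.(X\{a,b} + c.X + c.(X + X) + (a.b.X + (b.X)\{b,c}))) + (rec X. b.(X\{a,b} + c.X + c.(X + X) + (a.b.X + (b.X)\{b,c})))) + (a.b.(rec X. b.(X\{a,b} + c.X + c.(X + X) + (a.b.X + (b.X)\{b,c}))) + (b.(rec X. b.(X\{a,b} + c.X + c.(X + X) + (a.b.X + (b.X)\{b,c}))))\{b,c}) → =a=> v2, =c=> v0, =c=> v3
  v2 = b.(rec X. b.(X\{a,b} + c.X + c.(X + X) + (a.b.X + (b.X)\{b,c}))) → =b=> v0
  v3 = (rec X. b.(X\{a,b} + c.X + c.(X + X) + (a.b.X + (b.X)\{b,c}))) + (rec X. b.(X\{a,b} + c.X + c.(X + X) + (a.b.X + (b.X)\{b,c}))) → =b=> v1
Coarsest stable partition (strong bisimilarity classes):
  B0 = {u0, u3, v0, v3}
  B1 = {u1, v1}
  B2 = {u2, v2}
u0 ∈ B0, v0 ∈ B0 → same block

bisimilar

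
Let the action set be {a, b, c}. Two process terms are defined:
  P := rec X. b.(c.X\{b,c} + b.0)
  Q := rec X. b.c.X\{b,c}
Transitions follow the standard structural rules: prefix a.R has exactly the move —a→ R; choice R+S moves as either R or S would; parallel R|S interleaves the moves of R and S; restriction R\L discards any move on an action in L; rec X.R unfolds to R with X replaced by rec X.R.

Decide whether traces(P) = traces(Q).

trace-distinct — witness ⟨bb⟩

P's transition system — 4 states:
  p0 = rec X. b.(c.X\{b,c} + b.0) :: --b--▸ p1
  p1 = c.(rec X. b.(c.X\{b,c} + b.0))\{b,c} + b.0 :: --b--▸ p2, --c--▸ p3
  p2 = 0 :: ∅
  p3 = (rec X. b.(c.X\{b,c} + b.0))\{b,c} :: ∅
Q's transition system — 3 states:
  q0 = rec X. b.c.X\{b,c} :: --b--▸ q1
  q1 = c.(rec X. b.c.X\{b,c})\{b,c} :: --c--▸ q2
  q2 = (rec X. b.c.X\{b,c})\{b,c} :: ∅
Run σ = ⟨bb⟩ on P: start {p0}
  [1] b ⇒ {p1}
  [2] b ⇒ {p2}
  — P admits the full trace.
Run σ = ⟨bb⟩ on Q: start {q0}
  [1] b ⇒ {q1}
  [2] b ⇒ ∅ (Q stuck)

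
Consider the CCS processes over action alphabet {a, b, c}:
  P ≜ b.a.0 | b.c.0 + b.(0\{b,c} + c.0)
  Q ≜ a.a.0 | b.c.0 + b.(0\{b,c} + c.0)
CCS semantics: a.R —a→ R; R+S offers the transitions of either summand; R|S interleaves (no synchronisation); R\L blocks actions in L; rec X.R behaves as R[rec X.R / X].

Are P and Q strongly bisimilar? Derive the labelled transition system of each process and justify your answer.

P's transition system — 11 states:
  u0 = b.a.0 | b.c.0 + b.(0\{b,c} + c.0) | --b--▸ u1, --b--▸ u2, --b--▸ u3
  u1 = 0\{b,c} + c.0 | --c--▸ u4
  u2 = a.0 | b.c.0 | --a--▸ u5, --b--▸ u6
  u3 = b.a.0 | c.0 | --b--▸ u6, --c--▸ u7
  u4 = 0 | ∅
  u5 = 0 | b.c.0 | --b--▸ u8
  u6 = a.0 | c.0 | --a--▸ u8, --c--▸ u9
  u7 = b.a.0 | 0 | --b--▸ u9
  u8 = 0 | c.0 | --c--▸ u10
  u9 = a.0 | 0 | --a--▸ u10
  u10 = 0 | 0 | ∅
Q's transition system — 11 states:
  v0 = a.a.0 | b.c.0 + b.(0\{b,c} + c.0) | --a--▸ v1, --b--▸ v2, --b--▸ v3
  v1 = a.0 | b.c.0 | --a--▸ v4, --b--▸ v5
  v2 = 0\{b,c} + c.0 | --c--▸ v6
  v3 = a.a.0 | c.0 | --a--▸ v5, --c--▸ v7
  v4 = 0 | b.c.0 | --b--▸ v8
  v5 = a.0 | c.0 | --a--▸ v8, --c--▸ v9
  v6 = 0 | ∅
  v7 = a.a.0 | 0 | --a--▸ v9
  v8 = 0 | c.0 | --c--▸ v10
  v9 = a.0 | 0 | --a--▸ v10
  v10 = 0 | 0 | ∅
Coarsest stable partition (strong bisimilarity classes):
  B0 = {u0}
  B1 = {u1, u8, v2, v8}
  B2 = {u10, u4, v10, v6}
  B3 = {u3}
  B4 = {u7}
  B5 = {u9, v9}
  B6 = {u6, v5}
  B7 = {u2, v1}
  B8 = {u5, v4}
  B9 = {v0}
  B10 = {v3}
  B11 = {v7}
u0 ∈ B0, v0 ∈ B9 → different blocks

NO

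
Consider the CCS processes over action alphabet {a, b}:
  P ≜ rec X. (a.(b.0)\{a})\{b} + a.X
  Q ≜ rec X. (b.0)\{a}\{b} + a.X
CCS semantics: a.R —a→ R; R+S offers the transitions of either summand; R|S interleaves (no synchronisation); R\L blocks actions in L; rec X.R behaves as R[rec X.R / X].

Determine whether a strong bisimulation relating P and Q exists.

NO

Reachable graph of P (2 states):
  s0 = rec X. (a.(b.0)\{a})\{b} + a.X | —a→ s0, —a→ s1
  s1 = (b.0)\{a}\{b} | stopped
Reachable graph of Q (1 states):
  t0 = rec X. (b.0)\{a}\{b} + a.X | —a→ t0
Coarsest stable partition (strong bisimilarity classes):
  B0 = {s0}
  B1 = {s1}
  B2 = {t0}
s0 ∈ B0, t0 ∈ B2 → different blocks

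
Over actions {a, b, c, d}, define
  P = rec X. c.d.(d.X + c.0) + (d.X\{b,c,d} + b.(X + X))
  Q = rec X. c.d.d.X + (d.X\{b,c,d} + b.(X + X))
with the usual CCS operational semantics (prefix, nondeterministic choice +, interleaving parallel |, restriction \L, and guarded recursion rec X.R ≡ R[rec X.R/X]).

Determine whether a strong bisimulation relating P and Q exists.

P's transition system — 6 states:
  s0 = rec X. c.d.(d.X + c.0) + (d.X\{b,c,d} + b.(X + X)) ⊢ -b-> s1, -c-> s2, -d-> s3
  s1 = (rec X. c.d.(d.X + c.0) + (d.X\{b,c,d} + b.(X + X))) + (rec X. c.d.(d.X + c.0) + (d.X\{b,c,d} + b.(X + X))) ⊢ -b-> s1, -c-> s2, -d-> s3
  s2 = d.(d.(rec X. c.d.(d.X + c.0) + (d.X\{b,c,d} + b.(X + X))) + c.0) ⊢ -d-> s4
  s3 = (rec X. c.d.(d.X + c.0) + (d.X\{b,c,d} + b.(X + X)))\{b,c,d} ⊢ deadlocked
  s4 = d.(rec X. c.d.(d.X + c.0) + (d.X\{b,c,d} + b.(X + X))) + c.0 ⊢ -c-> s5, -d-> s0
  s5 = 0 ⊢ deadlocked
Q's transition system — 5 states:
  t0 = rec X. c.d.d.X + (d.X\{b,c,d} + b.(X + X)) ⊢ -b-> t1, -c-> t2, -d-> t3
  t1 = (rec X. c.d.d.X + (d.X\{b,c,d} + b.(X + X))) + (rec X. c.d.d.X + (d.X\{b,c,d} + b.(X + X))) ⊢ -b-> t1, -c-> t2, -d-> t3
  t2 = d.d.(rec X. c.d.d.X + (d.X\{b,c,d} + b.(X + X))) ⊢ -d-> t4
  t3 = (rec X. c.d.d.X + (d.X\{b,c,d} + b.(X + X)))\{b,c,d} ⊢ deadlocked
  t4 = d.(rec X. c.d.d.X + (d.X\{b,c,d} + b.(X + X))) ⊢ -d-> t0
Partition-refinement fixed point:
  B0 = {s0, s1}
  B1 = {s3, s5, t3}
  B2 = {s2}
  B3 = {s4}
  B4 = {t0, t1}
  B5 = {t2}
  B6 = {t4}
s0 ∈ B0, t0 ∈ B4 → different blocks

P ≁ Q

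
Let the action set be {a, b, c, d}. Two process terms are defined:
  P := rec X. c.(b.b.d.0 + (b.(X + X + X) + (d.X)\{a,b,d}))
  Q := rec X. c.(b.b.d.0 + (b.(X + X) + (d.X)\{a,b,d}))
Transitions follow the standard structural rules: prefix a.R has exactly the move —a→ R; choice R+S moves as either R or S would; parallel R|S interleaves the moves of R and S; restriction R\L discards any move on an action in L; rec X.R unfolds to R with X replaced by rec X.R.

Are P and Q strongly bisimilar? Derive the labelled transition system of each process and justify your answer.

Reachable graph of P (6 states):
  m0 = rec X. c.(b.b.d.0 + (b.(X + X + X) + (d.X)\{a,b,d})) → —c→ m1
  m1 = b.b.d.0 + (b.((rec X. c.(b.b.d.0 + (b.(X + X + X) + (d.X)\{a,b,d}))) + (rec X. c.(b.b.d.0 + (b.(X + X + X) + (d.X)\{a,b,d}))) + (rec X. c.(b.b.d.0 + (b.(X + X + X) + (d.X)\{a,b,d})))) + (d.(rec X. c.(b.b.d.0 + (b.(X + X + X) + (d.X)\{a,b,d}))))\{a,b,d}) → —b→ m2, —b→ m3
  m2 = (rec X. c.(b.b.d.0 + (b.(X + X + X) + (d.X)\{a,b,d}))) + (rec X. c.(b.b.d.0 + (b.(X + X + X) + (d.X)\{a,b,d}))) + (rec X. c.(b.b.d.0 + (b.(X + X + X) + (d.X)\{a,b,d}))) → —c→ m1
  m3 = b.d.0 → —b→ m4
  m4 = d.0 → —d→ m5
  m5 = 0 → deadlocked
Reachable graph of Q (6 states):
  n0 = rec X. c.(b.b.d.0 + (b.(X + X) + (d.X)\{a,b,d})) → —c→ n1
  n1 = b.b.d.0 + (b.((rec X. c.(b.b.d.0 + (b.(X + X) + (d.X)\{a,b,d}))) + (rec X. c.(b.b.d.0 + (b.(X + X) + (d.X)\{a,b,d})))) + (d.(rec X. c.(b.b.d.0 + (b.(X + X) + (d.X)\{a,b,d}))))\{a,b,d}) → —b→ n2, —b→ n3
  n2 = (rec X. c.(b.b.d.0 + (b.(X + X) + (d.X)\{a,b,d}))) + (rec X. c.(b.b.d.0 + (b.(X + X) + (d.X)\{a,b,d}))) → —c→ n1
  n3 = b.d.0 → —b→ n4
  n4 = d.0 → —d→ n5
  n5 = 0 → deadlocked
Coarsest stable partition (strong bisimilarity classes):
  B0 = {m0, m2, n0, n2}
  B1 = {m1, n1}
  B2 = {m3, n3}
  B3 = {m4, n4}
  B4 = {m5, n5}
m0 ∈ B0, n0 ∈ B0 → same block

bisimilar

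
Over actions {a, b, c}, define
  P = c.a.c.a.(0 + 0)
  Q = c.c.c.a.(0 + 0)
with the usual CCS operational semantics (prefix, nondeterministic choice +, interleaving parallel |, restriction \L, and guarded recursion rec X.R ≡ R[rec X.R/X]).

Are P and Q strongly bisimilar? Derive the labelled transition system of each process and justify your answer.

not bisimilar

P's transition system — 5 states:
  m0 = c.a.c.a.(0 + 0) | ··c··> m1
  m1 = a.c.a.(0 + 0) | ··a··> m2
  m2 = c.a.(0 + 0) | ··c··> m3
  m3 = a.(0 + 0) | ··a··> m4
  m4 = 0 + 0 | stopped
Q's transition system — 5 states:
  n0 = c.c.c.a.(0 + 0) | ··c··> n1
  n1 = c.c.a.(0 + 0) | ··c··> n2
  n2 = c.a.(0 + 0) | ··c··> n3
  n3 = a.(0 + 0) | ··a··> n4
  n4 = 0 + 0 | stopped
Coarsest stable partition (strong bisimilarity classes):
  B0 = {m0}
  B1 = {m1}
  B2 = {m2, n2}
  B3 = {m3, n3}
  B4 = {m4, n4}
  B5 = {n0}
  B6 = {n1}
m0 ∈ B0, n0 ∈ B5 → different blocks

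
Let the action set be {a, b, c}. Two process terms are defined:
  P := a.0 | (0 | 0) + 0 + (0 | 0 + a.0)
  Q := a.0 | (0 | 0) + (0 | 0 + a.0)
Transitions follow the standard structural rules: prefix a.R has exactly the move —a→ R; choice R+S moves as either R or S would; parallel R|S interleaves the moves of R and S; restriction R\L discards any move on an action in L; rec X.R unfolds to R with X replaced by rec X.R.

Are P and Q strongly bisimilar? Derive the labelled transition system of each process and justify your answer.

LTS(P): 3 reachable states
  p0 = a.0 | (0 | 0) + 0 + (0 | 0 + a.0) → -a-> p1, -a-> p2
  p1 = 0 → (no moves)
  p2 = 0 | (0 | 0) → (no moves)
LTS(Q): 3 reachable states
  q0 = a.0 | (0 | 0) + (0 | 0 + a.0) → -a-> q1, -a-> q2
  q1 = 0 → (no moves)
  q2 = 0 | (0 | 0) → (no moves)
Bisimilarity quotient blocks:
  B0 = {p0, q0}
  B1 = {p1, p2, q1, q2}
p0 ∈ B0, q0 ∈ B0 → same block

YES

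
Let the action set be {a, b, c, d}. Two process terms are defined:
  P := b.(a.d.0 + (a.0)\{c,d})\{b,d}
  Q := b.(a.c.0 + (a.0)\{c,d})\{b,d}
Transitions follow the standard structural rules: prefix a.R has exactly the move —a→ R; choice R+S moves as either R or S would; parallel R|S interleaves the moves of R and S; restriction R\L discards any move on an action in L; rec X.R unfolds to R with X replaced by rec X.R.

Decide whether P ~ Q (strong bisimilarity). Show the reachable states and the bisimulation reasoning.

P ≁ Q

LTS(P): 4 reachable states
  u0 = b.(a.d.0 + (a.0)\{c,d})\{b,d} ⊢ ··b··> u1
  u1 = (a.d.0 + (a.0)\{c,d})\{b,d} ⊢ ··a··> u2, ··a··> u3
  u2 = (d.0)\{b,d} ⊢ deadlocked
  u3 = 0\{c,d}\{b,d} ⊢ deadlocked
LTS(Q): 5 reachable states
  v0 = b.(a.c.0 + (a.0)\{c,d})\{b,d} ⊢ ··b··> v1
  v1 = (a.c.0 + (a.0)\{c,d})\{b,d} ⊢ ··a··> v2, ··a··> v3
  v2 = (c.0)\{b,d} ⊢ ··c··> v4
  v3 = 0\{c,d}\{b,d} ⊢ deadlocked
  v4 = 0\{b,d} ⊢ deadlocked
Coarsest stable partition (strong bisimilarity classes):
  B0 = {u0}
  B1 = {u1}
  B2 = {u2, u3, v3, v4}
  B3 = {v0}
  B4 = {v1}
  B5 = {v2}
u0 ∈ B0, v0 ∈ B3 → different blocks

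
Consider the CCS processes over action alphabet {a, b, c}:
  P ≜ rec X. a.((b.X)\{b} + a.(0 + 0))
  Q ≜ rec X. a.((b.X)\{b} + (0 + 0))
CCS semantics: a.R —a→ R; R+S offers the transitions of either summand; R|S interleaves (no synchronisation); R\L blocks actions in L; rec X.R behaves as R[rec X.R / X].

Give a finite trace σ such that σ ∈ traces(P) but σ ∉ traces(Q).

aa

LTS(P): 3 reachable states
  m0 = rec X. a.((b.X)\{b} + a.(0 + 0)) has moves -a-> m1
  m1 = (b.(rec X. a.((b.X)\{b} + a.(0 + 0))))\{b} + a.(0 + 0) has moves -a-> m2
  m2 = 0 + 0 has moves stopped
LTS(Q): 2 reachable states
  n0 = rec X. a.((b.X)\{b} + (0 + 0)) has moves -a-> n1
  n1 = (b.(rec X. a.((b.X)\{b} + (0 + 0))))\{b} + (0 + 0) has moves stopped
Run σ = ⟨aa⟩ on P: start {m0}
  [1] a ⇒ {m1}
  [2] a ⇒ {m2}
  ✓ P
Run σ = ⟨aa⟩ on Q: start {n0}
  [1] a ⇒ {n1}
  [2] a ⇒ ∅ (Q stuck)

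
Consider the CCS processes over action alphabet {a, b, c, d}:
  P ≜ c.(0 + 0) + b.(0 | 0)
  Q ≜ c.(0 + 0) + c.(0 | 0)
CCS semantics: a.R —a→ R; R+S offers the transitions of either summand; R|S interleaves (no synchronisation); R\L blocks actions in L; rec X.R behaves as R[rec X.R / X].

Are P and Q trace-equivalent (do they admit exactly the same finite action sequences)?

Reachable graph of P (3 states):
  p0 = c.(0 + 0) + b.(0 | 0) → --b--▸ p1, --c--▸ p2
  p1 = 0 | 0 → deadlocked
  p2 = 0 + 0 → deadlocked
Reachable graph of Q (3 states):
  q0 = c.(0 + 0) + c.(0 | 0) → --c--▸ q1, --c--▸ q2
  q1 = 0 + 0 → deadlocked
  q2 = 0 | 0 → deadlocked
Run σ = ⟨b⟩ on P: start {p0}
  after b @ step 1: {p1}
  P completes σ.
Run σ = ⟨b⟩ on Q: start {q0}
  after b @ step 1: ∅ (Q stuck)

traces(P) ≠ traces(Q) — witness ⟨b⟩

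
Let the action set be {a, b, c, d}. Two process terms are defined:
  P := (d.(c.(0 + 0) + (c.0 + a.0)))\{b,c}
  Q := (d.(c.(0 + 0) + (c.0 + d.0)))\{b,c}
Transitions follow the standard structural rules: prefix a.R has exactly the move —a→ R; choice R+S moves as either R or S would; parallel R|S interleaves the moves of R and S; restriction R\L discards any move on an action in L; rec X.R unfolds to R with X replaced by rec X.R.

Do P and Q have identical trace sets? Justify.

LTS(P): 3 reachable states
  u0 = (d.(c.(0 + 0) + (c.0 + a.0)))\{b,c} ⊢ -d-> u1
  u1 = (c.(0 + 0) + (c.0 + a.0))\{b,c} ⊢ -a-> u2
  u2 = 0\{b,c} ⊢ stopped
LTS(Q): 3 reachable states
  v0 = (d.(c.(0 + 0) + (c.0 + d.0)))\{b,c} ⊢ -d-> v1
  v1 = (c.(0 + 0) + (c.0 + d.0))\{b,c} ⊢ -d-> v2
  v2 = 0\{b,c} ⊢ stopped
Executing da from P (initial set {u0}):
  [1] d ⇒ {u1}
  [2] a ⇒ {u2}
  ✓ P
Executing da from Q (initial set {v0}):
  [1] d ⇒ {v1}
  [2] a ⇒ ∅ (Q stuck)

traces(P) ≠ traces(Q) — witness ⟨da⟩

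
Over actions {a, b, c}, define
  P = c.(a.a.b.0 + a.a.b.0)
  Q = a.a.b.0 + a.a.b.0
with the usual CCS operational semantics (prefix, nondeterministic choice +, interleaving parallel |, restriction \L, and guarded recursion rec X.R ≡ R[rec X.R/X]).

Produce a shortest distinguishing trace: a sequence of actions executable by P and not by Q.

c

P's transition system — 5 states:
  u0 = c.(a.a.b.0 + a.a.b.0) :: —c→ u1
  u1 = a.a.b.0 + a.a.b.0 :: —a→ u2
  u2 = a.b.0 :: —a→ u3
  u3 = b.0 :: —b→ u4
  u4 = 0 :: deadlocked
Q's transition system — 4 states:
  v0 = a.a.b.0 + a.a.b.0 :: —a→ v1
  v1 = a.b.0 :: —a→ v2
  v2 = b.0 :: —b→ v3
  v3 = 0 :: deadlocked
Trace ⟨c⟩ through P, begin at {u0}:
  after c @ step 1: {u1}
  ✓ P
Trace ⟨c⟩ through Q, begin at {v0}:
  after c @ step 1: ∅  — Q cannot continue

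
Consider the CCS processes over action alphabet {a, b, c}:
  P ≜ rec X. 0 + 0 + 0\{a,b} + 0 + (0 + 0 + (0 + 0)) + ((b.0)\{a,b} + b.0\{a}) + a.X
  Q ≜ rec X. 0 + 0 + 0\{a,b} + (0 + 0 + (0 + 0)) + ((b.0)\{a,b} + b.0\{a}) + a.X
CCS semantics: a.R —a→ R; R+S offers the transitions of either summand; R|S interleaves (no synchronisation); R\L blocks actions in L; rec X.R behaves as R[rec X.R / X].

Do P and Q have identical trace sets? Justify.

LTS(P): 2 reachable states
  s0 = rec X. 0 + 0 + 0\{a,b} + 0 + (0 + 0 + (0 + 0)) + ((b.0)\{a,b} + b.0\{a}) + a.X ⊢ —a→ s0, —b→ s1
  s1 = 0\{a} ⊢ stopped
LTS(Q): 2 reachable states
  t0 = rec X. 0 + 0 + 0\{a,b} + (0 + 0 + (0 + 0)) + ((b.0)\{a,b} + b.0\{a}) + a.X ⊢ —a→ t0, —b→ t1
  t1 = 0\{a} ⊢ stopped
Partition-refinement fixed point:
  B0 = {s0, t0}
  B1 = {s1, t1}
s0 ∈ B0, t0 ∈ B0 → same block
Bisimilar ⇒ trace-equivalent.

traces(P) = traces(Q)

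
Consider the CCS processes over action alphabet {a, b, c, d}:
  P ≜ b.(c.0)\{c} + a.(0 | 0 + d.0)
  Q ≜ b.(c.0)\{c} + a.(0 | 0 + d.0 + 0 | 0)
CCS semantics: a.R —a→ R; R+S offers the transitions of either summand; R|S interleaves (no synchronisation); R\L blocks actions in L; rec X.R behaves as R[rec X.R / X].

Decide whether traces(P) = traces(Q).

YES

LTS(P): 4 reachable states
  s0 = b.(c.0)\{c} + a.(0 | 0 + d.0) ⊢ -a-> s1, -b-> s2
  s1 = 0 | 0 + d.0 ⊢ -d-> s3
  s2 = (c.0)\{c} ⊢ ·
  s3 = 0 ⊢ ·
LTS(Q): 4 reachable states
  t0 = b.(c.0)\{c} + a.(0 | 0 + d.0 + 0 | 0) ⊢ -a-> t1, -b-> t2
  t1 = 0 | 0 + d.0 + 0 | 0 ⊢ -d-> t3
  t2 = (c.0)\{c} ⊢ ·
  t3 = 0 ⊢ ·
Coarsest stable partition (strong bisimilarity classes):
  B0 = {s0, t0}
  B1 = {s1, t1}
  B2 = {s2, s3, t2, t3}
s0 ∈ B0, t0 ∈ B0 → same block
Bisimilar ⇒ trace-equivalent.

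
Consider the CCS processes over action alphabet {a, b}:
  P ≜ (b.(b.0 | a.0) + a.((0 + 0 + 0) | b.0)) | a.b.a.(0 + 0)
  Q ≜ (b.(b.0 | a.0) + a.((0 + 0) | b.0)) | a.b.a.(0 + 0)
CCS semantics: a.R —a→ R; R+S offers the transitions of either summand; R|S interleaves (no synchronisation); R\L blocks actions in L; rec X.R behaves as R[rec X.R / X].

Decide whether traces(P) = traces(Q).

LTS(P): 28 reachable states
  m0 = (b.(b.0 | a.0) + a.((0 + 0 + 0) | b.0)) | a.b.a.(0 + 0) → -a-> m1, -a-> m2, -b-> m3
  m1 = (0 + 0 + 0) | b.0 | a.b.a.(0 + 0) → -a-> m4, -b-> m5
  m2 = (b.(b.0 | a.0) + a.((0 + 0 + 0) | b.0)) | b.a.(0 + 0) → -a-> m4, -b-> m6, -b-> m7
  m3 = b.0 | a.0 | a.b.a.(0 + 0) → -a-> m7, -a-> m8, -b-> m9
  m4 = (0 + 0 + 0) | b.0 | b.a.(0 + 0) → -b-> m10, -b-> m11
  m5 = (0 + 0 + 0) | 0 | a.b.a.(0 + 0) → -a-> m10
  m6 = (b.(b.0 | a.0) + a.((0 + 0 + 0) | b.0)) | a.(0 + 0) → -a-> m11, -a-> m12, -b-> m13
  m7 = b.0 | a.0 | b.a.(0 + 0) → -a-> m14, -b-> m13, -b-> m15
  m8 = b.0 | 0 | a.b.a.(0 + 0) → -a-> m14, -b-> m16
  m9 = 0 | a.0 | a.b.a.(0 + 0) → -a-> m15, -a-> m16
  m10 = (0 + 0 + 0) | 0 | b.a.(0 + 0) → -b-> m17
  m11 = (0 + 0 + 0) | b.0 | a.(0 + 0) → -a-> m18, -b-> m17
  m12 = (b.(b.0 | a.0) + a.((0 + 0 + 0) | b.0)) | (0 + 0) → -a-> m18, -b-> m19
  m13 = b.0 | a.0 | a.(0 + 0) → -a-> m19, -a-> m20, -b-> m21
  m14 = b.0 | 0 | b.a.(0 + 0) → -b-> m20, -b-> m22
  m15 = 0 | a.0 | b.a.(0 + 0) → -a-> m22, -b-> m21
  m16 = 0 | 0 | a.b.a.(0 + 0) → -a-> m22
  m17 = (0 + 0 + 0) | 0 | a.(0 + 0) → -a-> m23
  m18 = (0 + 0 + 0) | b.0 | (0 + 0) → -b-> m23
  m19 = b.0 | a.0 | (0 + 0) → -a-> m24, -b-> m25
  m20 = b.0 | 0 | a.(0 + 0) → -a-> m24, -b-> m26
  m21 = 0 | a.0 | a.(0 + 0) → -a-> m25, -a-> m26
  m22 = 0 | 0 | b.a.(0 + 0) → -b-> m26
  m23 = (0 + 0 + 0) | 0 | (0 + 0) → ·
  m24 = b.0 | 0 | (0 + 0) → -b-> m27
  m25 = 0 | a.0 | (0 + 0) → -a-> m27
  m26 = 0 | 0 | a.(0 + 0) → -a-> m27
  m27 = 0 | 0 | (0 + 0) → ·
LTS(Q): 28 reachable states
  n0 = (b.(b.0 | a.0) + a.((0 + 0) | b.0)) | a.b.a.(0 + 0) → -a-> n1, -a-> n2, -b-> n3
  n1 = (0 + 0) | b.0 | a.b.a.(0 + 0) → -a-> n4, -b-> n5
  n2 = (b.(b.0 | a.0) + a.((0 + 0) | b.0)) | b.a.(0 + 0) → -a-> n4, -b-> n6, -b-> n7
  n3 = b.0 | a.0 | a.b.a.(0 + 0) → -a-> n7, -a-> n8, -b-> n9
  n4 = (0 + 0) | b.0 | b.a.(0 + 0) → -b-> n10, -b-> n11
  n5 = (0 + 0) | 0 | a.b.a.(0 + 0) → -a-> n10
  n6 = (b.(b.0 | a.0) + a.((0 + 0) | b.0)) | a.(0 + 0) → -a-> n11, -a-> n12, -b-> n13
  n7 = b.0 | a.0 | b.a.(0 + 0) → -a-> n14, -b-> n13, -b-> n15
  n8 = b.0 | 0 | a.b.a.(0 + 0) → -a-> n14, -b-> n16
  n9 = 0 | a.0 | a.b.a.(0 + 0) → -a-> n15, -a-> n16
  n10 = (0 + 0) | 0 | b.a.(0 + 0) → -b-> n17
  n11 = (0 + 0) | b.0 | a.(0 + 0) → -a-> n18, -b-> n17
  n12 = (b.(b.0 | a.0) + a.((0 + 0) | b.0)) | (0 + 0) → -a-> n18, -b-> n19
  n13 = b.0 | a.0 | a.(0 + 0) → -a-> n19, -a-> n20, -b-> n21
  n14 = b.0 | 0 | b.a.(0 + 0) → -b-> n20, -b-> n22
  n15 = 0 | a.0 | b.a.(0 + 0) → -a-> n22, -b-> n21
  n16 = 0 | 0 | a.b.a.(0 + 0) → -a-> n22
  n17 = (0 + 0) | 0 | a.(0 + 0) → -a-> n23
  n18 = (0 + 0) | b.0 | (0 + 0) → -b-> n23
  n19 = b.0 | a.0 | (0 + 0) → -a-> n24, -b-> n25
  n20 = b.0 | 0 | a.(0 + 0) → -a-> n24, -b-> n26
  n21 = 0 | a.0 | a.(0 + 0) → -a-> n25, -a-> n26
  n22 = 0 | 0 | b.a.(0 + 0) → -b-> n26
  n23 = (0 + 0) | 0 | (0 + 0) → ·
  n24 = b.0 | 0 | (0 + 0) → -b-> n27
  n25 = 0 | a.0 | (0 + 0) → -a-> n27
  n26 = 0 | 0 | a.(0 + 0) → -a-> n27
  n27 = 0 | 0 | (0 + 0) → ·
Coarsest stable partition (strong bisimilarity classes):
  B0 = {m0, n0}
  B1 = {m1, m8, n1, n8}
  B2 = {m14, m4, n14, n4}
  B3 = {m11, m19, m20, n11, n19, n20}
  B4 = {m17, m25, m26, n17, n25, n26}
  B5 = {m23, m27, n23, n27}
  B6 = {m18, m24, n18, n24}
  B7 = {m10, m22, n10, n22}
  B8 = {m16, m5, n16, n5}
  B9 = {m2, n2}
  B10 = {m7, n7}
  B11 = {m15, n15}
  B12 = {m21, n21}
  B13 = {m13, n13}
  B14 = {m6, n6}
  B15 = {m12, n12}
  B16 = {m3, n3}
  B17 = {m9, n9}
m0 ∈ B0, n0 ∈ B0 → same block
Bisimilar ⇒ trace-equivalent.

trace-equivalent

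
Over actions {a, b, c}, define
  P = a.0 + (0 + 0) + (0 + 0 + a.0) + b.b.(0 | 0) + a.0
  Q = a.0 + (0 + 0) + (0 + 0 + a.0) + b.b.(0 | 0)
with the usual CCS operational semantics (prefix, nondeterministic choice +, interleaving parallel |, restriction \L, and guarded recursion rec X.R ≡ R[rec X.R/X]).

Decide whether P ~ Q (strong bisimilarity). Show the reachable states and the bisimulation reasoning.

P ~ Q

LTS(P): 4 reachable states
  m0 = a.0 + (0 + 0) + (0 + 0 + a.0) + b.b.(0 | 0) + a.0 ⊢ =a=> m1, =b=> m2
  m1 = 0 ⊢ ·
  m2 = b.(0 | 0) ⊢ =b=> m3
  m3 = 0 | 0 ⊢ ·
LTS(Q): 4 reachable states
  n0 = a.0 + (0 + 0) + (0 + 0 + a.0) + b.b.(0 | 0) ⊢ =a=> n1, =b=> n2
  n1 = 0 ⊢ ·
  n2 = b.(0 | 0) ⊢ =b=> n3
  n3 = 0 | 0 ⊢ ·
Partition-refinement fixed point:
  B0 = {m0, n0}
  B1 = {m1, m3, n1, n3}
  B2 = {m2, n2}
m0 ∈ B0, n0 ∈ B0 → same block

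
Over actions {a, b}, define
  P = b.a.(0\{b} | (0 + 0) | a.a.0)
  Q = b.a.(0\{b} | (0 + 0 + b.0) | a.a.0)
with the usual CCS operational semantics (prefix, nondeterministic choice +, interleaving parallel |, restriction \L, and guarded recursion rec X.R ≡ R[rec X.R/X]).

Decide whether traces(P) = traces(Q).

NO — witness ⟨bab⟩

P's transition system — 5 states:
  p0 = b.a.(0\{b} | (0 + 0) | a.a.0) has moves --b--▸ p1
  p1 = a.(0\{b} | (0 + 0) | a.a.0) has moves --a--▸ p2
  p2 = 0\{b} | (0 + 0) | a.a.0 has moves --a--▸ p3
  p3 = 0\{b} | (0 + 0) | a.0 has moves --a--▸ p4
  p4 = 0\{b} | (0 + 0) | 0 has moves deadlocked
Q's transition system — 8 states:
  q0 = b.a.(0\{b} | (0 + 0 + b.0) | a.a.0) has moves --b--▸ q1
  q1 = a.(0\{b} | (0 + 0 + b.0) | a.a.0) has moves --a--▸ q2
  q2 = 0\{b} | (0 + 0 + b.0) | a.a.0 has moves --a--▸ q3, --b--▸ q4
  q3 = 0\{b} | (0 + 0 + b.0) | a.0 has moves --a--▸ q5, --b--▸ q6
  q4 = 0\{b} | 0 | a.a.0 has moves --a--▸ q6
  q5 = 0\{b} | (0 + 0 + b.0) | 0 has moves --b--▸ q7
  q6 = 0\{b} | 0 | a.0 has moves --a--▸ q7
  q7 = 0\{b} | 0 | 0 has moves deadlocked
Trace ⟨bab⟩ through Q, begin at {q0}:
  after b @ step 1: {q1}
  after a @ step 2: {q2}
  after b @ step 3: {q4}
  Q completes σ.
Trace ⟨bab⟩ through P, begin at {p0}:
  after b @ step 1: {p1}
  after a @ step 2: {p2}
  after b @ step 3: ∅ (P stuck)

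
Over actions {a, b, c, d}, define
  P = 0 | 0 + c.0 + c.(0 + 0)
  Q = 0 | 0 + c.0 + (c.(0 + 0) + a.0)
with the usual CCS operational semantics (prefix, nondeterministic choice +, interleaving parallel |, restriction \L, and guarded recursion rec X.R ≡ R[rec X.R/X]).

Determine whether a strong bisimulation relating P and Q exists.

P's transition system — 3 states:
  u0 = 0 | 0 + c.0 + c.(0 + 0) | ··c··> u1, ··c··> u2
  u1 = 0 | stopped
  u2 = 0 + 0 | stopped
Q's transition system — 3 states:
  v0 = 0 | 0 + c.0 + (c.(0 + 0) + a.0) | ··a··> v1, ··c··> v1, ··c··> v2
  v1 = 0 | stopped
  v2 = 0 + 0 | stopped
Bisimilarity quotient blocks:
  B0 = {u0}
  B1 = {u1, u2, v1, v2}
  B2 = {v0}
u0 ∈ B0, v0 ∈ B2 → different blocks

NO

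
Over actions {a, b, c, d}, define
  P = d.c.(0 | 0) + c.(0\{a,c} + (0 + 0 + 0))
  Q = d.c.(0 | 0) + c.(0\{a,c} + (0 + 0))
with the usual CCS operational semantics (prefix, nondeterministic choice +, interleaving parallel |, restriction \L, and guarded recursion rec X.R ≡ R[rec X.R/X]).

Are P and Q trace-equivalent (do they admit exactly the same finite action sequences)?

Reachable graph of P (4 states):
  u0 = d.c.(0 | 0) + c.(0\{a,c} + (0 + 0 + 0)) ⊢ =c=> u1, =d=> u2
  u1 = 0\{a,c} + (0 + 0 + 0) ⊢ ∅
  u2 = c.(0 | 0) ⊢ =c=> u3
  u3 = 0 | 0 ⊢ ∅
Reachable graph of Q (4 states):
  v0 = d.c.(0 | 0) + c.(0\{a,c} + (0 + 0)) ⊢ =c=> v1, =d=> v2
  v1 = 0\{a,c} + (0 + 0) ⊢ ∅
  v2 = c.(0 | 0) ⊢ =c=> v3
  v3 = 0 | 0 ⊢ ∅
Coarsest stable partition (strong bisimilarity classes):
  B0 = {u0, v0}
  B1 = {u1, u3, v1, v3}
  B2 = {u2, v2}
u0 ∈ B0, v0 ∈ B0 → same block
Bisimilar ⇒ trace-equivalent.

traces(P) = traces(Q)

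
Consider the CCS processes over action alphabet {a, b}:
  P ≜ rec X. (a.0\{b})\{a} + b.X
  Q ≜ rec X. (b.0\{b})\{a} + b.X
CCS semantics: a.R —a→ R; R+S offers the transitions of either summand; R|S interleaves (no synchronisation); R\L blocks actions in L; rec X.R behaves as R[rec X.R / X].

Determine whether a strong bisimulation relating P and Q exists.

P ≁ Q

Reachable graph of P (1 states):
  s0 = rec X. (a.0\{b})\{a} + b.X ⊢ --b--▸ s0
Reachable graph of Q (2 states):
  t0 = rec X. (b.0\{b})\{a} + b.X ⊢ --b--▸ t0, --b--▸ t1
  t1 = 0\{b}\{a} ⊢ (no moves)
Partition-refinement fixed point:
  B0 = {s0}
  B1 = {t0}
  B2 = {t1}
s0 ∈ B0, t0 ∈ B1 → different blocks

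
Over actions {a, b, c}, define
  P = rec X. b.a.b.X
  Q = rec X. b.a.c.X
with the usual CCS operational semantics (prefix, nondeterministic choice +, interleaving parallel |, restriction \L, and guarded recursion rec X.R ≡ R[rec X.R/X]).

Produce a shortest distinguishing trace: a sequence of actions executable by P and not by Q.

P's transition system — 3 states:
  s0 = rec X. b.a.b.X → --b--▸ s1
  s1 = a.b.(rec X. b.a.b.X) → --a--▸ s2
  s2 = b.(rec X. b.a.b.X) → --b--▸ s0
Q's transition system — 3 states:
  t0 = rec X. b.a.c.X → --b--▸ t1
  t1 = a.c.(rec X. b.a.c.X) → --a--▸ t2
  t2 = c.(rec X. b.a.c.X) → --c--▸ t0
Run σ = ⟨bab⟩ on P: start {s0}
  step 1 (b): {s1}
  step 2 (a): {s2}
  step 3 (b): {s0}
  P completes σ.
Run σ = ⟨bab⟩ on Q: start {t0}
  step 1 (b): {t1}
  step 2 (a): {t2}
  step 3 (b): no successor for Q

bab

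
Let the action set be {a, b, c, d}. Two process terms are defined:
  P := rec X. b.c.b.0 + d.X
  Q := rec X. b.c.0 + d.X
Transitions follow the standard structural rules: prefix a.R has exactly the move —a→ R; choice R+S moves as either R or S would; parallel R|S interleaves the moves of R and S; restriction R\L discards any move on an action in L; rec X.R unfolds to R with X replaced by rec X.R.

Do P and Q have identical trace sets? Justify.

trace-distinct — witness ⟨bcb⟩

LTS(P): 4 reachable states
  p0 = rec X. b.c.b.0 + d.X | --b--▸ p1, --d--▸ p0
  p1 = c.b.0 | --c--▸ p2
  p2 = b.0 | --b--▸ p3
  p3 = 0 | stopped
LTS(Q): 3 reachable states
  q0 = rec X. b.c.0 + d.X | --b--▸ q1, --d--▸ q0
  q1 = c.0 | --c--▸ q2
  q2 = 0 | stopped
Executing bcb from P (initial set {p0}):
  [1] b ⇒ {p1}
  [2] c ⇒ {p2}
  [3] b ⇒ {p3}
  ✓ P
Executing bcb from Q (initial set {q0}):
  [1] b ⇒ {q1}
  [2] c ⇒ {q2}
  [3] b ⇒ ∅ (Q stuck)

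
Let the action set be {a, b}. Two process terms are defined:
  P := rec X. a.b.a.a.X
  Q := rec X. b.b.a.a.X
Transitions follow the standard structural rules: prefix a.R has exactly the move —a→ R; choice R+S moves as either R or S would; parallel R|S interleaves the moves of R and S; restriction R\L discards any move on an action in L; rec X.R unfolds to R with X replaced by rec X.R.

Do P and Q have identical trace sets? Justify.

NO — witness ⟨a⟩

Reachable graph of P (4 states):
  m0 = rec X. a.b.a.a.X ⊢ —a→ m1
  m1 = b.a.a.(rec X. a.b.a.a.X) ⊢ —b→ m2
  m2 = a.a.(rec X. a.b.a.a.X) ⊢ —a→ m3
  m3 = a.(rec X. a.b.a.a.X) ⊢ —a→ m0
Reachable graph of Q (4 states):
  n0 = rec X. b.b.a.a.X ⊢ —b→ n1
  n1 = b.a.a.(rec X. b.b.a.a.X) ⊢ —b→ n2
  n2 = a.a.(rec X. b.b.a.a.X) ⊢ —a→ n3
  n3 = a.(rec X. b.b.a.a.X) ⊢ —a→ n0
Executing a from P (initial set {m0}):
  step 1 (a): {m1}
  P completes σ.
Executing a from Q (initial set {n0}):
  step 1 (a): ∅ (Q stuck)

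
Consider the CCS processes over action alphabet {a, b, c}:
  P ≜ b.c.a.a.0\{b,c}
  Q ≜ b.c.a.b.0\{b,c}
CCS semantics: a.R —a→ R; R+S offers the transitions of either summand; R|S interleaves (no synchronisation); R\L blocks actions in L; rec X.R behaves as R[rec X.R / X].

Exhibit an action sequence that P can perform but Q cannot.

bcaa

LTS(P): 5 reachable states
  m0 = b.c.a.a.0\{b,c} | --b--▸ m1
  m1 = c.a.a.0\{b,c} | --c--▸ m2
  m2 = a.a.0\{b,c} | --a--▸ m3
  m3 = a.0\{b,c} | --a--▸ m4
  m4 = 0\{b,c} | ∅
LTS(Q): 5 reachable states
  n0 = b.c.a.b.0\{b,c} | --b--▸ n1
  n1 = c.a.b.0\{b,c} | --c--▸ n2
  n2 = a.b.0\{b,c} | --a--▸ n3
  n3 = b.0\{b,c} | --b--▸ n4
  n4 = 0\{b,c} | ∅
Executing bcaa from P (initial set {m0}):
  [1] b ⇒ {m1}
  [2] c ⇒ {m2}
  [3] a ⇒ {m3}
  [4] a ⇒ {m4}
  — P admits the full trace.
Executing bcaa from Q (initial set {n0}):
  [1] b ⇒ {n1}
  [2] c ⇒ {n2}
  [3] a ⇒ {n3}
  [4] a ⇒ ∅ (Q stuck)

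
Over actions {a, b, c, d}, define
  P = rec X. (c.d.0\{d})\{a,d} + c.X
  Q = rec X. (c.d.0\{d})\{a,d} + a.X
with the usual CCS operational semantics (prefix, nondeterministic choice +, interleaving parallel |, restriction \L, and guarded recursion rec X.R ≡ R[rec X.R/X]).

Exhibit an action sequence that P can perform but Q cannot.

cc

LTS(P): 2 reachable states
  s0 = rec X. (c.d.0\{d})\{a,d} + c.X | --c--▸ s0, --c--▸ s1
  s1 = (d.0\{d})\{a,d} | stopped
LTS(Q): 2 reachable states
  t0 = rec X. (c.d.0\{d})\{a,d} + a.X | --a--▸ t0, --c--▸ t1
  t1 = (d.0\{d})\{a,d} | stopped
Run σ = ⟨cc⟩ on P: start {s0}
  step 1 (c): {s0, s1}
  step 2 (c): {s0, s1}
  P completes σ.
Run σ = ⟨cc⟩ on Q: start {t0}
  step 1 (c): {t1}
  step 2 (c): no successor for Q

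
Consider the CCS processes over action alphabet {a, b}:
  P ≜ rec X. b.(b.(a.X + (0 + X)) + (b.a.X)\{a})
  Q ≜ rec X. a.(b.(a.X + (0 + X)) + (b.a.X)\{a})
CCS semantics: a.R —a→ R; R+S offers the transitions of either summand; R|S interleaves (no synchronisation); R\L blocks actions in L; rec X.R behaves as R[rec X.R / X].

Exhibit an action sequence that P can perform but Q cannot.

Reachable graph of P (4 states):
  s0 = rec X. b.(b.(a.X + (0 + X)) + (b.a.X)\{a}) ⊢ —b→ s1
  s1 = b.(a.(rec X. b.(b.(a.X + (0 + X)) + (b.a.X)\{a})) + (0 + (rec X. b.(b.(a.X + (0 + X)) + (b.a.X)\{a})))) + (b.a.(rec X. b.(b.(a.X + (0 + X)) + (b.a.X)\{a})))\{a} ⊢ —b→ s2, —b→ s3
  s2 = (a.(rec X. b.(b.(a.X + (0 + X)) + (b.a.X)\{a})))\{a} ⊢ deadlocked
  s3 = a.(rec X. b.(b.(a.X + (0 + X)) + (b.a.X)\{a})) + (0 + (rec X. b.(b.(a.X + (0 + X)) + (b.a.X)\{a}))) ⊢ —a→ s0, —b→ s1
Reachable graph of Q (4 states):
  t0 = rec X. a.(b.(a.X + (0 + X)) + (b.a.X)\{a}) ⊢ —a→ t1
  t1 = b.(a.(rec X. a.(b.(a.X + (0 + X)) + (b.a.X)\{a})) + (0 + (rec X. a.(b.(a.X + (0 + X)) + (b.a.X)\{a})))) + (b.a.(rec X. a.(b.(a.X + (0 + X)) + (b.a.X)\{a})))\{a} ⊢ —b→ t2, —b→ t3
  t2 = (a.(rec X. a.(b.(a.X + (0 + X)) + (b.a.X)\{a})))\{a} ⊢ deadlocked
  t3 = a.(rec X. a.(b.(a.X + (0 + X)) + (b.a.X)\{a})) + (0 + (rec X. a.(b.(a.X + (0 + X)) + (b.a.X)\{a}))) ⊢ —a→ t0, —a→ t1
Executing b from P (initial set {s0}):
  [1] b ⇒ {s1}
  — P admits the full trace.
Executing b from Q (initial set {t0}):
  [1] b ⇒ no successor for Q

b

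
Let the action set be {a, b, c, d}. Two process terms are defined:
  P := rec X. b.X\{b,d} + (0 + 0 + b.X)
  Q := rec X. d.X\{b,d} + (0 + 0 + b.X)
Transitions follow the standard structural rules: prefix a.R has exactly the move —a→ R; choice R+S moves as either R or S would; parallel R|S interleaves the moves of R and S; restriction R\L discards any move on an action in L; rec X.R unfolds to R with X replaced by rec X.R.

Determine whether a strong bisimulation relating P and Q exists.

NO

LTS(P): 2 reachable states
  u0 = rec X. b.X\{b,d} + (0 + 0 + b.X) | -b-> u0, -b-> u1
  u1 = (rec X. b.X\{b,d} + (0 + 0 + b.X))\{b,d} | ∅
LTS(Q): 2 reachable states
  v0 = rec X. d.X\{b,d} + (0 + 0 + b.X) | -b-> v0, -d-> v1
  v1 = (rec X. d.X\{b,d} + (0 + 0 + b.X))\{b,d} | ∅
Partition-refinement fixed point:
  B0 = {u0}
  B1 = {u1, v1}
  B2 = {v0}
u0 ∈ B0, v0 ∈ B2 → different blocks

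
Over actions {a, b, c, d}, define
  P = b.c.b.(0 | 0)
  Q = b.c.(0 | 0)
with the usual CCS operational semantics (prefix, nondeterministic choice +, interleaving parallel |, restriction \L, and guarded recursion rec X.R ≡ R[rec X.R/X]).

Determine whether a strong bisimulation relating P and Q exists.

P ≁ Q

P's transition system — 4 states:
  u0 = b.c.b.(0 | 0) ⊢ --b--▸ u1
  u1 = c.b.(0 | 0) ⊢ --c--▸ u2
  u2 = b.(0 | 0) ⊢ --b--▸ u3
  u3 = 0 | 0 ⊢ ·
Q's transition system — 3 states:
  v0 = b.c.(0 | 0) ⊢ --b--▸ v1
  v1 = c.(0 | 0) ⊢ --c--▸ v2
  v2 = 0 | 0 ⊢ ·
Coarsest stable partition (strong bisimilarity classes):
  B0 = {u0}
  B1 = {u1}
  B2 = {u2}
  B3 = {u3, v2}
  B4 = {v0}
  B5 = {v1}
u0 ∈ B0, v0 ∈ B4 → different blocks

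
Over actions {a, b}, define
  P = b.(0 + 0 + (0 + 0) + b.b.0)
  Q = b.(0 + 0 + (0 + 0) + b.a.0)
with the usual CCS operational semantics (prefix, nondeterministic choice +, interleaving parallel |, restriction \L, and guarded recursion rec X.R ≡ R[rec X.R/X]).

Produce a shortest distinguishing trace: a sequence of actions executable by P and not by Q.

LTS(P): 4 reachable states
  m0 = b.(0 + 0 + (0 + 0) + b.b.0) :: =b=> m1
  m1 = 0 + 0 + (0 + 0) + b.b.0 :: =b=> m2
  m2 = b.0 :: =b=> m3
  m3 = 0 :: deadlocked
LTS(Q): 4 reachable states
  n0 = b.(0 + 0 + (0 + 0) + b.a.0) :: =b=> n1
  n1 = 0 + 0 + (0 + 0) + b.a.0 :: =b=> n2
  n2 = a.0 :: =a=> n3
  n3 = 0 :: deadlocked
Executing bbb from P (initial set {m0}):
  [1] b ⇒ {m1}
  [2] b ⇒ {m2}
  [3] b ⇒ {m3}
  P completes σ.
Executing bbb from Q (initial set {n0}):
  [1] b ⇒ {n1}
  [2] b ⇒ {n2}
  [3] b ⇒ ∅  — Q cannot continue

bbb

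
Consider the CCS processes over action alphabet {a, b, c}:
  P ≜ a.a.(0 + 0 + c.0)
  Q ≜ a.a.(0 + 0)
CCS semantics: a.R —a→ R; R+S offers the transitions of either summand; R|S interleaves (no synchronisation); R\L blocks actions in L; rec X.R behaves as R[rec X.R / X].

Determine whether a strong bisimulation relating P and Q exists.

not bisimilar

Reachable graph of P (4 states):
  s0 = a.a.(0 + 0 + c.0) | -a-> s1
  s1 = a.(0 + 0 + c.0) | -a-> s2
  s2 = 0 + 0 + c.0 | -c-> s3
  s3 = 0 | ·
Reachable graph of Q (3 states):
  t0 = a.a.(0 + 0) | -a-> t1
  t1 = a.(0 + 0) | -a-> t2
  t2 = 0 + 0 | ·
Partition-refinement fixed point:
  B0 = {s0}
  B1 = {s1}
  B2 = {s2}
  B3 = {s3, t2}
  B4 = {t0}
  B5 = {t1}
s0 ∈ B0, t0 ∈ B4 → different blocks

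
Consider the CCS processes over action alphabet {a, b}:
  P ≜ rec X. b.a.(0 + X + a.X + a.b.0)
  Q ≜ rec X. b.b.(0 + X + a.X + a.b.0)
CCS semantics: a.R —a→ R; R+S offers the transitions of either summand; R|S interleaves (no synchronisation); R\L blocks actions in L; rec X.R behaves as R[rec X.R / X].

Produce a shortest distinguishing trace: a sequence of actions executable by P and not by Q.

Reachable graph of P (5 states):
  s0 = rec X. b.a.(0 + X + a.X + a.b.0) has moves —b→ s1
  s1 = a.(0 + (rec X. b.a.(0 + X + a.X + a.b.0)) + a.(rec X. b.a.(0 + X + a.X + a.b.0)) + a.b.0) has moves —a→ s2
  s2 = 0 + (rec X. b.a.(0 + X + a.X + a.b.0)) + a.(rec X. b.a.(0 + X + a.X + a.b.0)) + a.b.0 has moves —a→ s0, —a→ s3, —b→ s1
  s3 = b.0 has moves —b→ s4
  s4 = 0 has moves ·
Reachable graph of Q (5 states):
  t0 = rec X. b.b.(0 + X + a.X + a.b.0) has moves —b→ t1
  t1 = b.(0 + (rec X. b.b.(0 + X + a.X + a.b.0)) + a.(rec X. b.b.(0 + X + a.X + a.b.0)) + a.b.0) has moves —b→ t2
  t2 = 0 + (rec X. b.b.(0 + X + a.X + a.b.0)) + a.(rec X. b.b.(0 + X + a.X + a.b.0)) + a.b.0 has moves —a→ t0, —a→ t3, —b→ t1
  t3 = b.0 has moves —b→ t4
  t4 = 0 has moves ·
Run σ = ⟨ba⟩ on P: start {s0}
  after b @ step 1: {s1}
  after a @ step 2: {s2}
  P completes σ.
Run σ = ⟨ba⟩ on Q: start {t0}
  after b @ step 1: {t1}
  after a @ step 2: ∅ (Q stuck)

ba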